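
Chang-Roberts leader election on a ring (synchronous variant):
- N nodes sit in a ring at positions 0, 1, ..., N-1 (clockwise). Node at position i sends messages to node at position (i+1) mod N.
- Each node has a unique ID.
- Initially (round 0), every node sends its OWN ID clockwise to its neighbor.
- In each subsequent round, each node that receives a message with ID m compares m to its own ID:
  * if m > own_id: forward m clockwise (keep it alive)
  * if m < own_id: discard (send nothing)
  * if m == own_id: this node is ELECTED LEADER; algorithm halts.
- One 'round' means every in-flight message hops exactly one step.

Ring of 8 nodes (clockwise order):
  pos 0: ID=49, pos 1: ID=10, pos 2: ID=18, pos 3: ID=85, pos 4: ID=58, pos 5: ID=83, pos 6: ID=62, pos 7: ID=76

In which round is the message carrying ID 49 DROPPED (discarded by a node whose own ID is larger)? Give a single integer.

Round 1: pos1(id10) recv 49: fwd; pos2(id18) recv 10: drop; pos3(id85) recv 18: drop; pos4(id58) recv 85: fwd; pos5(id83) recv 58: drop; pos6(id62) recv 83: fwd; pos7(id76) recv 62: drop; pos0(id49) recv 76: fwd
Round 2: pos2(id18) recv 49: fwd; pos5(id83) recv 85: fwd; pos7(id76) recv 83: fwd; pos1(id10) recv 76: fwd
Round 3: pos3(id85) recv 49: drop; pos6(id62) recv 85: fwd; pos0(id49) recv 83: fwd; pos2(id18) recv 76: fwd
Round 4: pos7(id76) recv 85: fwd; pos1(id10) recv 83: fwd; pos3(id85) recv 76: drop
Round 5: pos0(id49) recv 85: fwd; pos2(id18) recv 83: fwd
Round 6: pos1(id10) recv 85: fwd; pos3(id85) recv 83: drop
Round 7: pos2(id18) recv 85: fwd
Round 8: pos3(id85) recv 85: ELECTED
Message ID 49 originates at pos 0; dropped at pos 3 in round 3

Answer: 3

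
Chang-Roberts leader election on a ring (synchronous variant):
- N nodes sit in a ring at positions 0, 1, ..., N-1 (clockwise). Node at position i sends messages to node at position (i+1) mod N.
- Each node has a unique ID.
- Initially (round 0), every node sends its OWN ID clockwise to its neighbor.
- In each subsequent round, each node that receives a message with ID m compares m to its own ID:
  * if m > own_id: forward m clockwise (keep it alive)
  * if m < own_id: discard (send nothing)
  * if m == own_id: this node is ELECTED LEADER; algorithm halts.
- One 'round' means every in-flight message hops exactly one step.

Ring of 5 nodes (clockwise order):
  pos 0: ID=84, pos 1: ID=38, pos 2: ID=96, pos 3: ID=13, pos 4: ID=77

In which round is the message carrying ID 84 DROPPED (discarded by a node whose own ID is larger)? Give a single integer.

Answer: 2

Derivation:
Round 1: pos1(id38) recv 84: fwd; pos2(id96) recv 38: drop; pos3(id13) recv 96: fwd; pos4(id77) recv 13: drop; pos0(id84) recv 77: drop
Round 2: pos2(id96) recv 84: drop; pos4(id77) recv 96: fwd
Round 3: pos0(id84) recv 96: fwd
Round 4: pos1(id38) recv 96: fwd
Round 5: pos2(id96) recv 96: ELECTED
Message ID 84 originates at pos 0; dropped at pos 2 in round 2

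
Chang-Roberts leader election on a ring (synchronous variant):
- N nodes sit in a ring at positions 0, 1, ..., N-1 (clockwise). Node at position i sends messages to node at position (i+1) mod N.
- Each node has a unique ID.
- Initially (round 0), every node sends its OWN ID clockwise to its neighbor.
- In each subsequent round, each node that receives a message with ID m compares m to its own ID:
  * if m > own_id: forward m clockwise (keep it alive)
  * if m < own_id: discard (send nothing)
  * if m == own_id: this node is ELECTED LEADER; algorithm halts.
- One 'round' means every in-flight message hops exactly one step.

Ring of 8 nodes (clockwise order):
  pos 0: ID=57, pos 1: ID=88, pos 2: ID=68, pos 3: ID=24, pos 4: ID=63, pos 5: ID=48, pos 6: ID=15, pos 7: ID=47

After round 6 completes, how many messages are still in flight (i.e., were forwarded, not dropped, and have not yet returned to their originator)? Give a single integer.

Answer: 2

Derivation:
Round 1: pos1(id88) recv 57: drop; pos2(id68) recv 88: fwd; pos3(id24) recv 68: fwd; pos4(id63) recv 24: drop; pos5(id48) recv 63: fwd; pos6(id15) recv 48: fwd; pos7(id47) recv 15: drop; pos0(id57) recv 47: drop
Round 2: pos3(id24) recv 88: fwd; pos4(id63) recv 68: fwd; pos6(id15) recv 63: fwd; pos7(id47) recv 48: fwd
Round 3: pos4(id63) recv 88: fwd; pos5(id48) recv 68: fwd; pos7(id47) recv 63: fwd; pos0(id57) recv 48: drop
Round 4: pos5(id48) recv 88: fwd; pos6(id15) recv 68: fwd; pos0(id57) recv 63: fwd
Round 5: pos6(id15) recv 88: fwd; pos7(id47) recv 68: fwd; pos1(id88) recv 63: drop
Round 6: pos7(id47) recv 88: fwd; pos0(id57) recv 68: fwd
After round 6: 2 messages still in flight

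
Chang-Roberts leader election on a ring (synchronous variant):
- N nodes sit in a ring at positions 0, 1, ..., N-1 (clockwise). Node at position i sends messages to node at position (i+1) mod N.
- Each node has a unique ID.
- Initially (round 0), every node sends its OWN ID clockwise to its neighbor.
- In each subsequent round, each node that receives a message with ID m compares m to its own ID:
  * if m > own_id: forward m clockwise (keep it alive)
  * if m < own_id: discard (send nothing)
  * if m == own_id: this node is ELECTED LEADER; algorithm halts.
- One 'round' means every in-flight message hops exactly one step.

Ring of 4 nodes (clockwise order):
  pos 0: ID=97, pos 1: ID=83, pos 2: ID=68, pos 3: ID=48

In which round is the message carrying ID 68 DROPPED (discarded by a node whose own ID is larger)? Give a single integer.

Round 1: pos1(id83) recv 97: fwd; pos2(id68) recv 83: fwd; pos3(id48) recv 68: fwd; pos0(id97) recv 48: drop
Round 2: pos2(id68) recv 97: fwd; pos3(id48) recv 83: fwd; pos0(id97) recv 68: drop
Round 3: pos3(id48) recv 97: fwd; pos0(id97) recv 83: drop
Round 4: pos0(id97) recv 97: ELECTED
Message ID 68 originates at pos 2; dropped at pos 0 in round 2

Answer: 2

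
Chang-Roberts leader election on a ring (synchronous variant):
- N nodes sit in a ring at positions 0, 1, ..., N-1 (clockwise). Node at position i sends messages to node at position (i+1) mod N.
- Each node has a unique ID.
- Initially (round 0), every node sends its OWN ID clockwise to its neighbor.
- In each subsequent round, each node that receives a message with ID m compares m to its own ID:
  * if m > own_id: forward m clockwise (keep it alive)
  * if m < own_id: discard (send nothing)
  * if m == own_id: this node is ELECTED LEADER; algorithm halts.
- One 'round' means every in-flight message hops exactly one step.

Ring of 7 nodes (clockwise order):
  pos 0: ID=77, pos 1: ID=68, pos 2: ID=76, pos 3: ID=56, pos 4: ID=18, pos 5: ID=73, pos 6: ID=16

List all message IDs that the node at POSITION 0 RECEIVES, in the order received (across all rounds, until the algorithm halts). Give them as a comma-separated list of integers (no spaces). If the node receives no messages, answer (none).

Answer: 16,73,76,77

Derivation:
Round 1: pos1(id68) recv 77: fwd; pos2(id76) recv 68: drop; pos3(id56) recv 76: fwd; pos4(id18) recv 56: fwd; pos5(id73) recv 18: drop; pos6(id16) recv 73: fwd; pos0(id77) recv 16: drop
Round 2: pos2(id76) recv 77: fwd; pos4(id18) recv 76: fwd; pos5(id73) recv 56: drop; pos0(id77) recv 73: drop
Round 3: pos3(id56) recv 77: fwd; pos5(id73) recv 76: fwd
Round 4: pos4(id18) recv 77: fwd; pos6(id16) recv 76: fwd
Round 5: pos5(id73) recv 77: fwd; pos0(id77) recv 76: drop
Round 6: pos6(id16) recv 77: fwd
Round 7: pos0(id77) recv 77: ELECTED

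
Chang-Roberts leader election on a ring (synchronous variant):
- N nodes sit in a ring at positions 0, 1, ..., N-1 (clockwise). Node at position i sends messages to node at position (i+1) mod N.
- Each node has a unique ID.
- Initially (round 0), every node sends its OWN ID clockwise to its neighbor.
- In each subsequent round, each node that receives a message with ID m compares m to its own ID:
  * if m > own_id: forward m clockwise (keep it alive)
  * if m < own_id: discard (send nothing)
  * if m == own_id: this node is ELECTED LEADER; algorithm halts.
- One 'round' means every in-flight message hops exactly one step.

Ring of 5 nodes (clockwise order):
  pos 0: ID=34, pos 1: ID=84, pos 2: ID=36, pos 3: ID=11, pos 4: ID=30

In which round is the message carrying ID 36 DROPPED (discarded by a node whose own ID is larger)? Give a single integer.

Round 1: pos1(id84) recv 34: drop; pos2(id36) recv 84: fwd; pos3(id11) recv 36: fwd; pos4(id30) recv 11: drop; pos0(id34) recv 30: drop
Round 2: pos3(id11) recv 84: fwd; pos4(id30) recv 36: fwd
Round 3: pos4(id30) recv 84: fwd; pos0(id34) recv 36: fwd
Round 4: pos0(id34) recv 84: fwd; pos1(id84) recv 36: drop
Round 5: pos1(id84) recv 84: ELECTED
Message ID 36 originates at pos 2; dropped at pos 1 in round 4

Answer: 4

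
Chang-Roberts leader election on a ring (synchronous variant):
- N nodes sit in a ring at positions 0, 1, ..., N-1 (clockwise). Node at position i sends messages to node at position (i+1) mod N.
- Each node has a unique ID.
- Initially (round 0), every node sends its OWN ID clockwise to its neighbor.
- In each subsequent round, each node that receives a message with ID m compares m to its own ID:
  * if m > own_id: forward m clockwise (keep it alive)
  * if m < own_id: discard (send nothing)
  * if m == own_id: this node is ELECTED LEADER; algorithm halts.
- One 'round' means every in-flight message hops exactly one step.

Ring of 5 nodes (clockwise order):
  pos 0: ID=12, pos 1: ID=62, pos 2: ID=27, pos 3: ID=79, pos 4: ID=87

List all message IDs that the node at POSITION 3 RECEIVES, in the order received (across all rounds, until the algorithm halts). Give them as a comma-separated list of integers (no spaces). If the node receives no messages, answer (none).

Round 1: pos1(id62) recv 12: drop; pos2(id27) recv 62: fwd; pos3(id79) recv 27: drop; pos4(id87) recv 79: drop; pos0(id12) recv 87: fwd
Round 2: pos3(id79) recv 62: drop; pos1(id62) recv 87: fwd
Round 3: pos2(id27) recv 87: fwd
Round 4: pos3(id79) recv 87: fwd
Round 5: pos4(id87) recv 87: ELECTED

Answer: 27,62,87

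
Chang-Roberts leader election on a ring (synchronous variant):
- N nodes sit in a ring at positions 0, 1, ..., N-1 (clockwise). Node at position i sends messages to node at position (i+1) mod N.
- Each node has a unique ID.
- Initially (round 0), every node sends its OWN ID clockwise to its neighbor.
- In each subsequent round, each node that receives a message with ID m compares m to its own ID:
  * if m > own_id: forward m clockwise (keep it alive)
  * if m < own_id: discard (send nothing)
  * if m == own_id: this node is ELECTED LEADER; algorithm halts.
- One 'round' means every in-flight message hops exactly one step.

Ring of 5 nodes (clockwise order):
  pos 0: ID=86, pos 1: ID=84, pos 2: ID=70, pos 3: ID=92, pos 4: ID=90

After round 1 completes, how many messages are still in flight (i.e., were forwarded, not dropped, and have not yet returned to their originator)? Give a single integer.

Round 1: pos1(id84) recv 86: fwd; pos2(id70) recv 84: fwd; pos3(id92) recv 70: drop; pos4(id90) recv 92: fwd; pos0(id86) recv 90: fwd
After round 1: 4 messages still in flight

Answer: 4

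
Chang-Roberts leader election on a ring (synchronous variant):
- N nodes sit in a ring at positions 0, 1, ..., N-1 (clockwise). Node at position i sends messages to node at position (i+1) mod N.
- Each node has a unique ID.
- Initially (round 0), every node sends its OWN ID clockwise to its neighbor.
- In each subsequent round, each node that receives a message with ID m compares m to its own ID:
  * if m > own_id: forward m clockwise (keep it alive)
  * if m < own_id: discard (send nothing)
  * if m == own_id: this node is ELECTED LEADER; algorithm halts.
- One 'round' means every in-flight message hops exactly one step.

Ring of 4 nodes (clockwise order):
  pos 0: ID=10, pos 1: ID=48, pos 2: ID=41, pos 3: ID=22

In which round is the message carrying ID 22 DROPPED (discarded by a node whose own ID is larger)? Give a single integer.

Answer: 2

Derivation:
Round 1: pos1(id48) recv 10: drop; pos2(id41) recv 48: fwd; pos3(id22) recv 41: fwd; pos0(id10) recv 22: fwd
Round 2: pos3(id22) recv 48: fwd; pos0(id10) recv 41: fwd; pos1(id48) recv 22: drop
Round 3: pos0(id10) recv 48: fwd; pos1(id48) recv 41: drop
Round 4: pos1(id48) recv 48: ELECTED
Message ID 22 originates at pos 3; dropped at pos 1 in round 2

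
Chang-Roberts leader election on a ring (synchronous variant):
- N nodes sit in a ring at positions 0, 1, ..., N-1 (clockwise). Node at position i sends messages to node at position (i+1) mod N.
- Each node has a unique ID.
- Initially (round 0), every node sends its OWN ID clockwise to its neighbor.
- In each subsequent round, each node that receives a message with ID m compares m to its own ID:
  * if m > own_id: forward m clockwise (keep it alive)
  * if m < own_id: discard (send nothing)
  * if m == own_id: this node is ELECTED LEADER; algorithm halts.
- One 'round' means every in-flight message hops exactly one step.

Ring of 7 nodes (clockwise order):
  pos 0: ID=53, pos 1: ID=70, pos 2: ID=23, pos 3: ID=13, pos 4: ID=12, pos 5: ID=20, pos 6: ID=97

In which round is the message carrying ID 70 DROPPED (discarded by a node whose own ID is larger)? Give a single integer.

Answer: 5

Derivation:
Round 1: pos1(id70) recv 53: drop; pos2(id23) recv 70: fwd; pos3(id13) recv 23: fwd; pos4(id12) recv 13: fwd; pos5(id20) recv 12: drop; pos6(id97) recv 20: drop; pos0(id53) recv 97: fwd
Round 2: pos3(id13) recv 70: fwd; pos4(id12) recv 23: fwd; pos5(id20) recv 13: drop; pos1(id70) recv 97: fwd
Round 3: pos4(id12) recv 70: fwd; pos5(id20) recv 23: fwd; pos2(id23) recv 97: fwd
Round 4: pos5(id20) recv 70: fwd; pos6(id97) recv 23: drop; pos3(id13) recv 97: fwd
Round 5: pos6(id97) recv 70: drop; pos4(id12) recv 97: fwd
Round 6: pos5(id20) recv 97: fwd
Round 7: pos6(id97) recv 97: ELECTED
Message ID 70 originates at pos 1; dropped at pos 6 in round 5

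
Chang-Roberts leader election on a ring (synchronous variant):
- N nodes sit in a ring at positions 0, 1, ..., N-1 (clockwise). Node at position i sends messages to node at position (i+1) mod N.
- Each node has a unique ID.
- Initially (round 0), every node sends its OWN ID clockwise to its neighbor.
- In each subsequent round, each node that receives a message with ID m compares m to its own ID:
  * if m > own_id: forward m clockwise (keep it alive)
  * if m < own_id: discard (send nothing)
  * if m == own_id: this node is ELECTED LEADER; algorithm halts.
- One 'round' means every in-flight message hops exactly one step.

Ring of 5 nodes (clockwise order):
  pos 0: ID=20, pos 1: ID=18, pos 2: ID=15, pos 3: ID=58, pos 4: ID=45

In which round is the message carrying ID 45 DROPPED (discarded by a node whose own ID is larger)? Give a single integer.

Round 1: pos1(id18) recv 20: fwd; pos2(id15) recv 18: fwd; pos3(id58) recv 15: drop; pos4(id45) recv 58: fwd; pos0(id20) recv 45: fwd
Round 2: pos2(id15) recv 20: fwd; pos3(id58) recv 18: drop; pos0(id20) recv 58: fwd; pos1(id18) recv 45: fwd
Round 3: pos3(id58) recv 20: drop; pos1(id18) recv 58: fwd; pos2(id15) recv 45: fwd
Round 4: pos2(id15) recv 58: fwd; pos3(id58) recv 45: drop
Round 5: pos3(id58) recv 58: ELECTED
Message ID 45 originates at pos 4; dropped at pos 3 in round 4

Answer: 4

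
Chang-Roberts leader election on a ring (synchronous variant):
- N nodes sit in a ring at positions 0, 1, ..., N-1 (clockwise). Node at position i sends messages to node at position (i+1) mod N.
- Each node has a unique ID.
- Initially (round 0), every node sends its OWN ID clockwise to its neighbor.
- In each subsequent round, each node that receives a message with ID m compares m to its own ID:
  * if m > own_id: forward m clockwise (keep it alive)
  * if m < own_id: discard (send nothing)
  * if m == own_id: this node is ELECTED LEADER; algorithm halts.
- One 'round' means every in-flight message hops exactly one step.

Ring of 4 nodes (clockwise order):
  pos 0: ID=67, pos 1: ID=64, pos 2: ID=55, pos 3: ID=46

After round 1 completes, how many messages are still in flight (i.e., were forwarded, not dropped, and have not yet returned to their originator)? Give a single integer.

Round 1: pos1(id64) recv 67: fwd; pos2(id55) recv 64: fwd; pos3(id46) recv 55: fwd; pos0(id67) recv 46: drop
After round 1: 3 messages still in flight

Answer: 3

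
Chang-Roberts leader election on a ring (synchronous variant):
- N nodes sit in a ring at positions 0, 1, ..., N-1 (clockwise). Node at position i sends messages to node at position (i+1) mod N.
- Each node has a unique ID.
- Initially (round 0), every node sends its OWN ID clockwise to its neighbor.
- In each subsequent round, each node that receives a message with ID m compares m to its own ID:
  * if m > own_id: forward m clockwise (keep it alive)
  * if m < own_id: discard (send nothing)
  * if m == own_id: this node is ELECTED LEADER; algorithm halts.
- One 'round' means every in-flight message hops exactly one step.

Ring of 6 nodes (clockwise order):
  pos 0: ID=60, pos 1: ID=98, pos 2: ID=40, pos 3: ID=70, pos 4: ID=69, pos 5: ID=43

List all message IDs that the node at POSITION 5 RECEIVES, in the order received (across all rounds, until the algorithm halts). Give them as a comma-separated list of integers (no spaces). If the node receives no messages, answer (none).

Answer: 69,70,98

Derivation:
Round 1: pos1(id98) recv 60: drop; pos2(id40) recv 98: fwd; pos3(id70) recv 40: drop; pos4(id69) recv 70: fwd; pos5(id43) recv 69: fwd; pos0(id60) recv 43: drop
Round 2: pos3(id70) recv 98: fwd; pos5(id43) recv 70: fwd; pos0(id60) recv 69: fwd
Round 3: pos4(id69) recv 98: fwd; pos0(id60) recv 70: fwd; pos1(id98) recv 69: drop
Round 4: pos5(id43) recv 98: fwd; pos1(id98) recv 70: drop
Round 5: pos0(id60) recv 98: fwd
Round 6: pos1(id98) recv 98: ELECTED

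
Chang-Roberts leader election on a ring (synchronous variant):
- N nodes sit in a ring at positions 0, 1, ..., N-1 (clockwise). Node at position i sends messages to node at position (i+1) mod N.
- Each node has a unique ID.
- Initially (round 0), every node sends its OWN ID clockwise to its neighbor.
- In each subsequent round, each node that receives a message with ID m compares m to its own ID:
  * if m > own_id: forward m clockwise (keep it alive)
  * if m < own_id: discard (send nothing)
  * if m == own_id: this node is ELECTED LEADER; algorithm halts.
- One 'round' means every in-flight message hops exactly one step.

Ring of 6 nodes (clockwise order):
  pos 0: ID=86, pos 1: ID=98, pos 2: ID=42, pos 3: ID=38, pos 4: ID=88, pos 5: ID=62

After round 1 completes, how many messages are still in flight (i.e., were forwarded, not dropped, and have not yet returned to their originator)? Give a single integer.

Round 1: pos1(id98) recv 86: drop; pos2(id42) recv 98: fwd; pos3(id38) recv 42: fwd; pos4(id88) recv 38: drop; pos5(id62) recv 88: fwd; pos0(id86) recv 62: drop
After round 1: 3 messages still in flight

Answer: 3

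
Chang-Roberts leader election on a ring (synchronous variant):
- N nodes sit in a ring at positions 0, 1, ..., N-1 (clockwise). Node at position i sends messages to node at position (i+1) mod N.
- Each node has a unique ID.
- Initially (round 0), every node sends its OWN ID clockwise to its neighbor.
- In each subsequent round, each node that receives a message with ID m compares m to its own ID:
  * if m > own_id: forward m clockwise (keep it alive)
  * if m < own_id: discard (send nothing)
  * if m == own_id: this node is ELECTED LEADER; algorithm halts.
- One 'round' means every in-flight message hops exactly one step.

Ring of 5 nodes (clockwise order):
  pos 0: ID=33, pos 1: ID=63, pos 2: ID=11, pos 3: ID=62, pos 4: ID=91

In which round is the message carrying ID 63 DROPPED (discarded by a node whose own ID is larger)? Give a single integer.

Round 1: pos1(id63) recv 33: drop; pos2(id11) recv 63: fwd; pos3(id62) recv 11: drop; pos4(id91) recv 62: drop; pos0(id33) recv 91: fwd
Round 2: pos3(id62) recv 63: fwd; pos1(id63) recv 91: fwd
Round 3: pos4(id91) recv 63: drop; pos2(id11) recv 91: fwd
Round 4: pos3(id62) recv 91: fwd
Round 5: pos4(id91) recv 91: ELECTED
Message ID 63 originates at pos 1; dropped at pos 4 in round 3

Answer: 3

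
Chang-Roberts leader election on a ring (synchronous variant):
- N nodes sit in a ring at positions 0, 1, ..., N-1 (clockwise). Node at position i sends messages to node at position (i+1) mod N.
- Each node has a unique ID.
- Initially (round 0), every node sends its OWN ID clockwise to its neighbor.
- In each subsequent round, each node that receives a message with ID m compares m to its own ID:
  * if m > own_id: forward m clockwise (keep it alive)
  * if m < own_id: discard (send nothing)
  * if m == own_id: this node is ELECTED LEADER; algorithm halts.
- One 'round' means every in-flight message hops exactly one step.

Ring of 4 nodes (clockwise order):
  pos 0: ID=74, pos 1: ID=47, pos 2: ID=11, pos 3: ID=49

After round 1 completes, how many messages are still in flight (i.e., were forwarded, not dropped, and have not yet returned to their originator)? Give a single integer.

Round 1: pos1(id47) recv 74: fwd; pos2(id11) recv 47: fwd; pos3(id49) recv 11: drop; pos0(id74) recv 49: drop
After round 1: 2 messages still in flight

Answer: 2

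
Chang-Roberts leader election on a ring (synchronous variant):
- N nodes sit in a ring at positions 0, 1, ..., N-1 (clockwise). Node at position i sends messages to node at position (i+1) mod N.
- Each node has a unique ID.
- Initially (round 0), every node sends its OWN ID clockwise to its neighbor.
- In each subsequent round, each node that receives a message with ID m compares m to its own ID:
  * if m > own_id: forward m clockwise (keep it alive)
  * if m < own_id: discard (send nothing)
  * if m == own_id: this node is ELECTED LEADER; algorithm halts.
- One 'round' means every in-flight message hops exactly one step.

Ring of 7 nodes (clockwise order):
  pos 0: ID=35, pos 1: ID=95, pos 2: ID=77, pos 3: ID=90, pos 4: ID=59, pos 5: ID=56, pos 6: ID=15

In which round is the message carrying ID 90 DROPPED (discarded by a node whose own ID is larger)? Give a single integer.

Round 1: pos1(id95) recv 35: drop; pos2(id77) recv 95: fwd; pos3(id90) recv 77: drop; pos4(id59) recv 90: fwd; pos5(id56) recv 59: fwd; pos6(id15) recv 56: fwd; pos0(id35) recv 15: drop
Round 2: pos3(id90) recv 95: fwd; pos5(id56) recv 90: fwd; pos6(id15) recv 59: fwd; pos0(id35) recv 56: fwd
Round 3: pos4(id59) recv 95: fwd; pos6(id15) recv 90: fwd; pos0(id35) recv 59: fwd; pos1(id95) recv 56: drop
Round 4: pos5(id56) recv 95: fwd; pos0(id35) recv 90: fwd; pos1(id95) recv 59: drop
Round 5: pos6(id15) recv 95: fwd; pos1(id95) recv 90: drop
Round 6: pos0(id35) recv 95: fwd
Round 7: pos1(id95) recv 95: ELECTED
Message ID 90 originates at pos 3; dropped at pos 1 in round 5

Answer: 5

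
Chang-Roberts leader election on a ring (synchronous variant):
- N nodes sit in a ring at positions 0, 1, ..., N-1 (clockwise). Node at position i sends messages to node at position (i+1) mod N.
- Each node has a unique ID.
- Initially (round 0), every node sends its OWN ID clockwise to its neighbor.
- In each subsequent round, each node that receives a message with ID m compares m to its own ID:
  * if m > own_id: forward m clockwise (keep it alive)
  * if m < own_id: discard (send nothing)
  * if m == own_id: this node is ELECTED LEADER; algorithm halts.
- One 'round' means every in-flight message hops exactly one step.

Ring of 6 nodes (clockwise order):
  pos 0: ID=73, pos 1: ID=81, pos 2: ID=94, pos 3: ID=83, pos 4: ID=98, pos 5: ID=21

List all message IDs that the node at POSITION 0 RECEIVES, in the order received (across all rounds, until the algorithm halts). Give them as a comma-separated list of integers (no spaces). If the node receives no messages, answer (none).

Answer: 21,98

Derivation:
Round 1: pos1(id81) recv 73: drop; pos2(id94) recv 81: drop; pos3(id83) recv 94: fwd; pos4(id98) recv 83: drop; pos5(id21) recv 98: fwd; pos0(id73) recv 21: drop
Round 2: pos4(id98) recv 94: drop; pos0(id73) recv 98: fwd
Round 3: pos1(id81) recv 98: fwd
Round 4: pos2(id94) recv 98: fwd
Round 5: pos3(id83) recv 98: fwd
Round 6: pos4(id98) recv 98: ELECTED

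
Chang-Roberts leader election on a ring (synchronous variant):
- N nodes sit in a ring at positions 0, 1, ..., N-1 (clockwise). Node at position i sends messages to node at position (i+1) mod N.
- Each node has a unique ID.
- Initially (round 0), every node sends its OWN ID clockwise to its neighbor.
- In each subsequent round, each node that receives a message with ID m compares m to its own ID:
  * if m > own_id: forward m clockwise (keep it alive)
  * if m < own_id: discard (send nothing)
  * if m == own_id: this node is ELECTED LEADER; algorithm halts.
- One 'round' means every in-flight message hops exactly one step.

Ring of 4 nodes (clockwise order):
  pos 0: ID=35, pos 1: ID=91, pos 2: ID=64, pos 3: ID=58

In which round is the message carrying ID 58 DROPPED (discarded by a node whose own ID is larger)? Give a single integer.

Round 1: pos1(id91) recv 35: drop; pos2(id64) recv 91: fwd; pos3(id58) recv 64: fwd; pos0(id35) recv 58: fwd
Round 2: pos3(id58) recv 91: fwd; pos0(id35) recv 64: fwd; pos1(id91) recv 58: drop
Round 3: pos0(id35) recv 91: fwd; pos1(id91) recv 64: drop
Round 4: pos1(id91) recv 91: ELECTED
Message ID 58 originates at pos 3; dropped at pos 1 in round 2

Answer: 2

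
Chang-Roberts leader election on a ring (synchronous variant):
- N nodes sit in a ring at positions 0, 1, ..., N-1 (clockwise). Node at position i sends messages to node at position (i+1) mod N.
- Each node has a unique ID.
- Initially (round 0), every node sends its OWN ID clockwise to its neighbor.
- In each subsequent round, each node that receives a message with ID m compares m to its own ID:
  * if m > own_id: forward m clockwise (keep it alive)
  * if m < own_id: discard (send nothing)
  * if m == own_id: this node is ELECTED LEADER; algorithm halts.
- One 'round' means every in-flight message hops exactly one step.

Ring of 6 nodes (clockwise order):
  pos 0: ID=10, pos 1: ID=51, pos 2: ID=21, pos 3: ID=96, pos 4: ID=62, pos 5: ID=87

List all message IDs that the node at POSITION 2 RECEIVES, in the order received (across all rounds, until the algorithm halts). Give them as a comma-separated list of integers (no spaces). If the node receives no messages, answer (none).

Answer: 51,87,96

Derivation:
Round 1: pos1(id51) recv 10: drop; pos2(id21) recv 51: fwd; pos3(id96) recv 21: drop; pos4(id62) recv 96: fwd; pos5(id87) recv 62: drop; pos0(id10) recv 87: fwd
Round 2: pos3(id96) recv 51: drop; pos5(id87) recv 96: fwd; pos1(id51) recv 87: fwd
Round 3: pos0(id10) recv 96: fwd; pos2(id21) recv 87: fwd
Round 4: pos1(id51) recv 96: fwd; pos3(id96) recv 87: drop
Round 5: pos2(id21) recv 96: fwd
Round 6: pos3(id96) recv 96: ELECTED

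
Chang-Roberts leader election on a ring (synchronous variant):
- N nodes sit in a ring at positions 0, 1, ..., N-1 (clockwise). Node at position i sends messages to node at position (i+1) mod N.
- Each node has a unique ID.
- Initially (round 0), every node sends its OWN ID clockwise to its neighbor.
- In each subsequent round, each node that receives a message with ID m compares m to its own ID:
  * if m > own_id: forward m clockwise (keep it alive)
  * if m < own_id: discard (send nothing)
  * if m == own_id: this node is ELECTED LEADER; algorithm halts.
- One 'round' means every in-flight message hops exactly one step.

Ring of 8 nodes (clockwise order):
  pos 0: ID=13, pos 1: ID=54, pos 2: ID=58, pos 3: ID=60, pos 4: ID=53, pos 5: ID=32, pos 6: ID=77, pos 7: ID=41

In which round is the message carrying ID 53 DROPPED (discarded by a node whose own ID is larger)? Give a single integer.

Answer: 2

Derivation:
Round 1: pos1(id54) recv 13: drop; pos2(id58) recv 54: drop; pos3(id60) recv 58: drop; pos4(id53) recv 60: fwd; pos5(id32) recv 53: fwd; pos6(id77) recv 32: drop; pos7(id41) recv 77: fwd; pos0(id13) recv 41: fwd
Round 2: pos5(id32) recv 60: fwd; pos6(id77) recv 53: drop; pos0(id13) recv 77: fwd; pos1(id54) recv 41: drop
Round 3: pos6(id77) recv 60: drop; pos1(id54) recv 77: fwd
Round 4: pos2(id58) recv 77: fwd
Round 5: pos3(id60) recv 77: fwd
Round 6: pos4(id53) recv 77: fwd
Round 7: pos5(id32) recv 77: fwd
Round 8: pos6(id77) recv 77: ELECTED
Message ID 53 originates at pos 4; dropped at pos 6 in round 2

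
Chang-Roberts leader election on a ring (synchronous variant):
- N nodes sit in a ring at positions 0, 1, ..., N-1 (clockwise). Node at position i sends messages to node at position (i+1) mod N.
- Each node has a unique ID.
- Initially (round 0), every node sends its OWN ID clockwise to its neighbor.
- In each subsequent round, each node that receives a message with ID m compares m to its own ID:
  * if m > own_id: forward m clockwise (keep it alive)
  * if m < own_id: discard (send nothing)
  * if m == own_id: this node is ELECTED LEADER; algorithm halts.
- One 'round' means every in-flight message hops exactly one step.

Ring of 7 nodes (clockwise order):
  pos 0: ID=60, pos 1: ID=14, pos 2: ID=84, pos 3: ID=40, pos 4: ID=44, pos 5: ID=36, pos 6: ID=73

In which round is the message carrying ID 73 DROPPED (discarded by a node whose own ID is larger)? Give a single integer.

Answer: 3

Derivation:
Round 1: pos1(id14) recv 60: fwd; pos2(id84) recv 14: drop; pos3(id40) recv 84: fwd; pos4(id44) recv 40: drop; pos5(id36) recv 44: fwd; pos6(id73) recv 36: drop; pos0(id60) recv 73: fwd
Round 2: pos2(id84) recv 60: drop; pos4(id44) recv 84: fwd; pos6(id73) recv 44: drop; pos1(id14) recv 73: fwd
Round 3: pos5(id36) recv 84: fwd; pos2(id84) recv 73: drop
Round 4: pos6(id73) recv 84: fwd
Round 5: pos0(id60) recv 84: fwd
Round 6: pos1(id14) recv 84: fwd
Round 7: pos2(id84) recv 84: ELECTED
Message ID 73 originates at pos 6; dropped at pos 2 in round 3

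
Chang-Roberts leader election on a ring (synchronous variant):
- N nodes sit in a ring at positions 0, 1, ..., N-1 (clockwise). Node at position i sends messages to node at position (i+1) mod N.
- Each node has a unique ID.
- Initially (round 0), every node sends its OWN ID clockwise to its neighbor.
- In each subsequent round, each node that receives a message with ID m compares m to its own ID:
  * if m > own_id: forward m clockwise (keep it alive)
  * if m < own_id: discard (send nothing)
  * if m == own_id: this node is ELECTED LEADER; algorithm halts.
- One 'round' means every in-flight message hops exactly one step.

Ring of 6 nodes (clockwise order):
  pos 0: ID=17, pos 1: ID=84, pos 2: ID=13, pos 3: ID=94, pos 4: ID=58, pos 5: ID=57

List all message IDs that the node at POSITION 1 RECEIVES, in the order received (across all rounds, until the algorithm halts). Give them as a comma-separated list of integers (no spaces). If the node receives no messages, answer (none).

Answer: 17,57,58,94

Derivation:
Round 1: pos1(id84) recv 17: drop; pos2(id13) recv 84: fwd; pos3(id94) recv 13: drop; pos4(id58) recv 94: fwd; pos5(id57) recv 58: fwd; pos0(id17) recv 57: fwd
Round 2: pos3(id94) recv 84: drop; pos5(id57) recv 94: fwd; pos0(id17) recv 58: fwd; pos1(id84) recv 57: drop
Round 3: pos0(id17) recv 94: fwd; pos1(id84) recv 58: drop
Round 4: pos1(id84) recv 94: fwd
Round 5: pos2(id13) recv 94: fwd
Round 6: pos3(id94) recv 94: ELECTED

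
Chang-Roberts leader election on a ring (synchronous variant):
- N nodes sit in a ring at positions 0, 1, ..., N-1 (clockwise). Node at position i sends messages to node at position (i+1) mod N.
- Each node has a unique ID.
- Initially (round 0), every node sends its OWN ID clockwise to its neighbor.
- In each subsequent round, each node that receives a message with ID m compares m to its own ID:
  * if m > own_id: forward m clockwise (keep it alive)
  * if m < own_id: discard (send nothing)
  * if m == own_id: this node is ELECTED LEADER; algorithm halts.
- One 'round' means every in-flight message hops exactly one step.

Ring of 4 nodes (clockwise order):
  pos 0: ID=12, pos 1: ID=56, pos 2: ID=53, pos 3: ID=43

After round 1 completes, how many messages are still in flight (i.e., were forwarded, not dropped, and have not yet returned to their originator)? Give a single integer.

Answer: 3

Derivation:
Round 1: pos1(id56) recv 12: drop; pos2(id53) recv 56: fwd; pos3(id43) recv 53: fwd; pos0(id12) recv 43: fwd
After round 1: 3 messages still in flight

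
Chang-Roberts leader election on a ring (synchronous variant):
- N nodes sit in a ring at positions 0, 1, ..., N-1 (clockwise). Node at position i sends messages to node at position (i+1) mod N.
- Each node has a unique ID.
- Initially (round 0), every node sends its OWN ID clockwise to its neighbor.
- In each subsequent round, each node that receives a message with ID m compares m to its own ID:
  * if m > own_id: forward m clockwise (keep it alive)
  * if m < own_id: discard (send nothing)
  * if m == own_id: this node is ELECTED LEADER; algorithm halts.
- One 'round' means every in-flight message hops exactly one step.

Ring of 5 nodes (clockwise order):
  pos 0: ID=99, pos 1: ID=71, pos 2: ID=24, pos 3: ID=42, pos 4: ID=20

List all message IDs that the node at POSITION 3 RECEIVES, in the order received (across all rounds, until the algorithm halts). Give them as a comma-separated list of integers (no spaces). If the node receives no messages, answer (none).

Round 1: pos1(id71) recv 99: fwd; pos2(id24) recv 71: fwd; pos3(id42) recv 24: drop; pos4(id20) recv 42: fwd; pos0(id99) recv 20: drop
Round 2: pos2(id24) recv 99: fwd; pos3(id42) recv 71: fwd; pos0(id99) recv 42: drop
Round 3: pos3(id42) recv 99: fwd; pos4(id20) recv 71: fwd
Round 4: pos4(id20) recv 99: fwd; pos0(id99) recv 71: drop
Round 5: pos0(id99) recv 99: ELECTED

Answer: 24,71,99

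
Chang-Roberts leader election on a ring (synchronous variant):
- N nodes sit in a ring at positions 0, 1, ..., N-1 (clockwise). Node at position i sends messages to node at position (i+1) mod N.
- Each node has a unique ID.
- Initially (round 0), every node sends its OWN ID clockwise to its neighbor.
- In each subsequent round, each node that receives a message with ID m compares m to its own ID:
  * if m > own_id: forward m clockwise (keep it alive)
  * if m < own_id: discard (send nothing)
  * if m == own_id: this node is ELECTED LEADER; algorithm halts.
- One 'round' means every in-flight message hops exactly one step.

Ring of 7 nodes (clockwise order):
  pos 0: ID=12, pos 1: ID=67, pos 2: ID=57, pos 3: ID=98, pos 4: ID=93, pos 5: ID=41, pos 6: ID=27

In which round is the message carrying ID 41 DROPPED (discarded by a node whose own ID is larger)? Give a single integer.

Answer: 3

Derivation:
Round 1: pos1(id67) recv 12: drop; pos2(id57) recv 67: fwd; pos3(id98) recv 57: drop; pos4(id93) recv 98: fwd; pos5(id41) recv 93: fwd; pos6(id27) recv 41: fwd; pos0(id12) recv 27: fwd
Round 2: pos3(id98) recv 67: drop; pos5(id41) recv 98: fwd; pos6(id27) recv 93: fwd; pos0(id12) recv 41: fwd; pos1(id67) recv 27: drop
Round 3: pos6(id27) recv 98: fwd; pos0(id12) recv 93: fwd; pos1(id67) recv 41: drop
Round 4: pos0(id12) recv 98: fwd; pos1(id67) recv 93: fwd
Round 5: pos1(id67) recv 98: fwd; pos2(id57) recv 93: fwd
Round 6: pos2(id57) recv 98: fwd; pos3(id98) recv 93: drop
Round 7: pos3(id98) recv 98: ELECTED
Message ID 41 originates at pos 5; dropped at pos 1 in round 3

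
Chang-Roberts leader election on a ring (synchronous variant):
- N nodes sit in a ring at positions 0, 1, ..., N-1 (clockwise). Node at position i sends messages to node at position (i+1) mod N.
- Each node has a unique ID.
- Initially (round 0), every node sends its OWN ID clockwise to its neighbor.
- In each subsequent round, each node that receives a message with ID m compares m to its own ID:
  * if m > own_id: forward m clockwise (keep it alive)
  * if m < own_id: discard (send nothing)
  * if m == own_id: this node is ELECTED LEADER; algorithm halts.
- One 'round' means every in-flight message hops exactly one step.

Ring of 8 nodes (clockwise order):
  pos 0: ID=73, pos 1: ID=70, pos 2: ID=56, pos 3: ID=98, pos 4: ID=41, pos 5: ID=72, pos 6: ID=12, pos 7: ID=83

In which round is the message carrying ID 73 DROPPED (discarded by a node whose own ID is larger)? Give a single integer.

Round 1: pos1(id70) recv 73: fwd; pos2(id56) recv 70: fwd; pos3(id98) recv 56: drop; pos4(id41) recv 98: fwd; pos5(id72) recv 41: drop; pos6(id12) recv 72: fwd; pos7(id83) recv 12: drop; pos0(id73) recv 83: fwd
Round 2: pos2(id56) recv 73: fwd; pos3(id98) recv 70: drop; pos5(id72) recv 98: fwd; pos7(id83) recv 72: drop; pos1(id70) recv 83: fwd
Round 3: pos3(id98) recv 73: drop; pos6(id12) recv 98: fwd; pos2(id56) recv 83: fwd
Round 4: pos7(id83) recv 98: fwd; pos3(id98) recv 83: drop
Round 5: pos0(id73) recv 98: fwd
Round 6: pos1(id70) recv 98: fwd
Round 7: pos2(id56) recv 98: fwd
Round 8: pos3(id98) recv 98: ELECTED
Message ID 73 originates at pos 0; dropped at pos 3 in round 3

Answer: 3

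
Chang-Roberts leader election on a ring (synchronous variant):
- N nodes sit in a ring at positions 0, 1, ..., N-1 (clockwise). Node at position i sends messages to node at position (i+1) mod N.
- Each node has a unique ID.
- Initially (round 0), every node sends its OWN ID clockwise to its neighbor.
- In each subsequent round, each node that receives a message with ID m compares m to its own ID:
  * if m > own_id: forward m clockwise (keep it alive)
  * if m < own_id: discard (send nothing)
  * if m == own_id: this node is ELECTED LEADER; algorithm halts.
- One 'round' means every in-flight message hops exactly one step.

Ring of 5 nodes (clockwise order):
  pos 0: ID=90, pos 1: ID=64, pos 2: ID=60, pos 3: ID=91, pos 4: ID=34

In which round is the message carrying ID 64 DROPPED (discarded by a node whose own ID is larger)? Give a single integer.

Answer: 2

Derivation:
Round 1: pos1(id64) recv 90: fwd; pos2(id60) recv 64: fwd; pos3(id91) recv 60: drop; pos4(id34) recv 91: fwd; pos0(id90) recv 34: drop
Round 2: pos2(id60) recv 90: fwd; pos3(id91) recv 64: drop; pos0(id90) recv 91: fwd
Round 3: pos3(id91) recv 90: drop; pos1(id64) recv 91: fwd
Round 4: pos2(id60) recv 91: fwd
Round 5: pos3(id91) recv 91: ELECTED
Message ID 64 originates at pos 1; dropped at pos 3 in round 2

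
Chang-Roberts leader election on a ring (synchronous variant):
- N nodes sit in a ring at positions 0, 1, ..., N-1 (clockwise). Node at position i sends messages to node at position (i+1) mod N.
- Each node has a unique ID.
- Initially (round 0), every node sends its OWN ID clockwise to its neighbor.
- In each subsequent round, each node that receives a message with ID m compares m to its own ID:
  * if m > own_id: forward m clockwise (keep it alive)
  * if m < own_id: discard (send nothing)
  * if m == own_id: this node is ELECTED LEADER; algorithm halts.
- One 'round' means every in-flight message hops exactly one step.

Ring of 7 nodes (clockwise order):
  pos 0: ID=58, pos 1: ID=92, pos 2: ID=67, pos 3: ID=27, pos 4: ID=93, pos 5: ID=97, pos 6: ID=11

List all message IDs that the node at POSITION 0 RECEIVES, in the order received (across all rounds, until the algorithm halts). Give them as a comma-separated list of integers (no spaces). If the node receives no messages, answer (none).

Answer: 11,97

Derivation:
Round 1: pos1(id92) recv 58: drop; pos2(id67) recv 92: fwd; pos3(id27) recv 67: fwd; pos4(id93) recv 27: drop; pos5(id97) recv 93: drop; pos6(id11) recv 97: fwd; pos0(id58) recv 11: drop
Round 2: pos3(id27) recv 92: fwd; pos4(id93) recv 67: drop; pos0(id58) recv 97: fwd
Round 3: pos4(id93) recv 92: drop; pos1(id92) recv 97: fwd
Round 4: pos2(id67) recv 97: fwd
Round 5: pos3(id27) recv 97: fwd
Round 6: pos4(id93) recv 97: fwd
Round 7: pos5(id97) recv 97: ELECTED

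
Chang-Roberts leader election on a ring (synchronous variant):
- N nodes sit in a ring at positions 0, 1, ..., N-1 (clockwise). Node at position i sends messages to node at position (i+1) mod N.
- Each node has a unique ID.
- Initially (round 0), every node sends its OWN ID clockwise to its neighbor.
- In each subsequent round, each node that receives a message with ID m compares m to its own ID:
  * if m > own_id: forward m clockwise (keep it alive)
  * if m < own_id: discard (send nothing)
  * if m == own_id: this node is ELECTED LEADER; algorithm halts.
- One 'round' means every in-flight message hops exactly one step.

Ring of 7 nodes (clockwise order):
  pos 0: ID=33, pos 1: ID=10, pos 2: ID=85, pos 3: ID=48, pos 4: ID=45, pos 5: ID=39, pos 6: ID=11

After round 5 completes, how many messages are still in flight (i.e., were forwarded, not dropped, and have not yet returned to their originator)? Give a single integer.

Answer: 2

Derivation:
Round 1: pos1(id10) recv 33: fwd; pos2(id85) recv 10: drop; pos3(id48) recv 85: fwd; pos4(id45) recv 48: fwd; pos5(id39) recv 45: fwd; pos6(id11) recv 39: fwd; pos0(id33) recv 11: drop
Round 2: pos2(id85) recv 33: drop; pos4(id45) recv 85: fwd; pos5(id39) recv 48: fwd; pos6(id11) recv 45: fwd; pos0(id33) recv 39: fwd
Round 3: pos5(id39) recv 85: fwd; pos6(id11) recv 48: fwd; pos0(id33) recv 45: fwd; pos1(id10) recv 39: fwd
Round 4: pos6(id11) recv 85: fwd; pos0(id33) recv 48: fwd; pos1(id10) recv 45: fwd; pos2(id85) recv 39: drop
Round 5: pos0(id33) recv 85: fwd; pos1(id10) recv 48: fwd; pos2(id85) recv 45: drop
After round 5: 2 messages still in flight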